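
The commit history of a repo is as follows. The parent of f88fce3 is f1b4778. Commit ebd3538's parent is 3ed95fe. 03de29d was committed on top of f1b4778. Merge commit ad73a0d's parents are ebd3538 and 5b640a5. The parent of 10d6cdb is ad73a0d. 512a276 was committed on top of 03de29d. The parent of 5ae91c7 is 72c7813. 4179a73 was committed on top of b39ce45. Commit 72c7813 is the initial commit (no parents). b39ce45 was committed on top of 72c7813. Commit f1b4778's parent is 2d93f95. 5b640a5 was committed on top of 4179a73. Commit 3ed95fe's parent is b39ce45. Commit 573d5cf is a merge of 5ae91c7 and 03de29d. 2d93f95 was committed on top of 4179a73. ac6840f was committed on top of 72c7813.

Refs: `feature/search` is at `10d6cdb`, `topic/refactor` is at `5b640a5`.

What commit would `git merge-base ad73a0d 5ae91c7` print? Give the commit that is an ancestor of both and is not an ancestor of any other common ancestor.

Ancestors of ad73a0d: {3ed95fe, 4179a73, 5b640a5, 72c7813, ad73a0d, b39ce45, ebd3538}.
Ancestors of 5ae91c7: {5ae91c7, 72c7813}.
Common ancestors: {72c7813}.
The only common ancestor is 72c7813, so it is the merge base.

72c7813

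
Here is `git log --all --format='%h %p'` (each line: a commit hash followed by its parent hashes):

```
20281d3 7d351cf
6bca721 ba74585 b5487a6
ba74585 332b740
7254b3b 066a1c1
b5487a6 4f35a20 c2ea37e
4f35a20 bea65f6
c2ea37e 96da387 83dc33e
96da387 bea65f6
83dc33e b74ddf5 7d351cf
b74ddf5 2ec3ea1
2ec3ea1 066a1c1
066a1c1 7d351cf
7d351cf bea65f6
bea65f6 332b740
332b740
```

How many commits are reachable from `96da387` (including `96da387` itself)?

Walking parent pointers from 96da387: reachable set = {332b740, 96da387, bea65f6}.
That is 3 commits.

3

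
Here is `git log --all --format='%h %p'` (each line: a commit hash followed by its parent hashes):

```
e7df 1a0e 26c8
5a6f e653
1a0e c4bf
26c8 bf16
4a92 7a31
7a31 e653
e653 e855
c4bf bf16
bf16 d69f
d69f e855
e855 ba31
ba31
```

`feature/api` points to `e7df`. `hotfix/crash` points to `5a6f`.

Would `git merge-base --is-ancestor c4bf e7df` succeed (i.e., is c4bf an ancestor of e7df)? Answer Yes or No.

Yes

Ancestors of e7df (commits reachable by following parents): {1a0e, 26c8, ba31, bf16, c4bf, d69f, e7df, e855}.
c4bf is in that set, so it is an ancestor of e7df.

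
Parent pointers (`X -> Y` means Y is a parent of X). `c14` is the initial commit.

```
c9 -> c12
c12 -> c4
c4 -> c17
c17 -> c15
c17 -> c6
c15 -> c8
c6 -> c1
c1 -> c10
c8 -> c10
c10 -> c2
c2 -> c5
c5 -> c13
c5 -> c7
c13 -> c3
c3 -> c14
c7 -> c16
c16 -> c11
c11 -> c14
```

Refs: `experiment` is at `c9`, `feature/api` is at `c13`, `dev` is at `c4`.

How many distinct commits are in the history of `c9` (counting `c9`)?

Walking parent pointers from c9: reachable set = {c1, c10, c11, c12, c13, c14, c15, c16, c17, c2, c3, c4, c5, c6, c7, c8, c9}.
That is 17 commits.

17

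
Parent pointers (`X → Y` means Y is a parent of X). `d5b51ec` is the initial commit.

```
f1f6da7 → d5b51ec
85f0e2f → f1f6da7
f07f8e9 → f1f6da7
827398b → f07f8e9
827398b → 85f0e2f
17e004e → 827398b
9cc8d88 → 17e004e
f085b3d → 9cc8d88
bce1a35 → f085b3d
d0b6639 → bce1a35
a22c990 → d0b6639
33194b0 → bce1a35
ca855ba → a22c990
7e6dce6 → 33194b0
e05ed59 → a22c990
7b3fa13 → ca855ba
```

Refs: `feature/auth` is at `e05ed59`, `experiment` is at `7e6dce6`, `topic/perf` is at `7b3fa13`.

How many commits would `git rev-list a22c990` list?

Walking parent pointers from a22c990: reachable set = {17e004e, 827398b, 85f0e2f, 9cc8d88, a22c990, bce1a35, d0b6639, d5b51ec, f07f8e9, f085b3d, f1f6da7}.
That is 11 commits.

11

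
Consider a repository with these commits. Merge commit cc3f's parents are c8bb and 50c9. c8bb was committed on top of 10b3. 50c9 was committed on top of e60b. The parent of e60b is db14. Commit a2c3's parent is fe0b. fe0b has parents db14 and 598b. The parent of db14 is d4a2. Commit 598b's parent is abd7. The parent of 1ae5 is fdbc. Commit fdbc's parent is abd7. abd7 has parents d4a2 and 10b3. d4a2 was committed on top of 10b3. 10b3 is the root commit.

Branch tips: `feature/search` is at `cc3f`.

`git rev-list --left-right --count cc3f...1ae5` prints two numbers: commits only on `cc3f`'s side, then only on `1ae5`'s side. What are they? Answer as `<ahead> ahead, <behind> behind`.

Reachable from cc3f: {10b3, 50c9, c8bb, cc3f, d4a2, db14, e60b}.
Reachable from 1ae5: {10b3, 1ae5, abd7, d4a2, fdbc}.
Only in cc3f's history (ahead): {50c9, c8bb, cc3f, db14, e60b} — 5.
Only in 1ae5's history (behind): {1ae5, abd7, fdbc} — 3.

5 ahead, 3 behind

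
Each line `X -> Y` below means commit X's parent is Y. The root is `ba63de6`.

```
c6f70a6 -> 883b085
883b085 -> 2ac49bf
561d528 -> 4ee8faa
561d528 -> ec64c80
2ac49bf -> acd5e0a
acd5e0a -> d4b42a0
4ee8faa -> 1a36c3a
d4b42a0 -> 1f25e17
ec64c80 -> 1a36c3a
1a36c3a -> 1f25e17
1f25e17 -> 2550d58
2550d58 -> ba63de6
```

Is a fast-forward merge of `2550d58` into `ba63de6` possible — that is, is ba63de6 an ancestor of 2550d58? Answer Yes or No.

A fast-forward from ba63de6 to 2550d58 is possible iff ba63de6 is an ancestor of 2550d58.
Ancestors of 2550d58: {2550d58, ba63de6}.
ba63de6 is among them, so fast-forward is possible.

Yes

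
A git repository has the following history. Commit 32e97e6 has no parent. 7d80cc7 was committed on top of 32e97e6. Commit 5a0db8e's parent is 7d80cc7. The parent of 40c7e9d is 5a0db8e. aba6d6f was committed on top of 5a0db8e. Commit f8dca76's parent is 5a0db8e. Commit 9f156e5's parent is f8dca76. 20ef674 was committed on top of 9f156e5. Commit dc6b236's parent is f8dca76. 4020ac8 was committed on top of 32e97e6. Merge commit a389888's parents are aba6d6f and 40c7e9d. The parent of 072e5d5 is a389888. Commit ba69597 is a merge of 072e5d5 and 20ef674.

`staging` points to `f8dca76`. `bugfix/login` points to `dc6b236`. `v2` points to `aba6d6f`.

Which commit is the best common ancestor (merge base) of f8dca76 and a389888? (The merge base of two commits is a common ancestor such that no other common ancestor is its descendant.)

5a0db8e

Ancestors of f8dca76: {32e97e6, 5a0db8e, 7d80cc7, f8dca76}.
Ancestors of a389888: {32e97e6, 40c7e9d, 5a0db8e, 7d80cc7, a389888, aba6d6f}.
Common ancestors: {32e97e6, 5a0db8e, 7d80cc7}.
Among these, 5a0db8e is not an ancestor of any other common ancestor — it is the merge base.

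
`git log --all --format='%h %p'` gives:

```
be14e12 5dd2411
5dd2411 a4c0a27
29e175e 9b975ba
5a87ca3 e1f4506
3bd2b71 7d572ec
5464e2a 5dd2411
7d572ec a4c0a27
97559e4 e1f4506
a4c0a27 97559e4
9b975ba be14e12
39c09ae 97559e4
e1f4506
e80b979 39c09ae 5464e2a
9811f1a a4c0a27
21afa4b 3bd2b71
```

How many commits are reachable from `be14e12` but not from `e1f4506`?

Reachable from be14e12: {5dd2411, 97559e4, a4c0a27, be14e12, e1f4506}.
Reachable from e1f4506: {e1f4506}.
In be14e12's history but not e1f4506's: {5dd2411, 97559e4, a4c0a27, be14e12} — 4 commits.

4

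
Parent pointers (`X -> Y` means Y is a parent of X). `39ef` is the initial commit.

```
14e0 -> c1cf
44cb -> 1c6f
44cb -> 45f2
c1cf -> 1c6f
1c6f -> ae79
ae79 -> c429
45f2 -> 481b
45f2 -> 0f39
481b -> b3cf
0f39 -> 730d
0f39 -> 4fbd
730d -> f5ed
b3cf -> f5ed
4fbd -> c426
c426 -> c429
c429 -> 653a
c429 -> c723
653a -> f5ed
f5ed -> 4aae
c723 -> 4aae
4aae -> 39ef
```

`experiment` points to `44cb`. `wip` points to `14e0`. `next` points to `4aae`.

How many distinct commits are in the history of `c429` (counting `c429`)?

6

Walking parent pointers from c429: reachable set = {39ef, 4aae, 653a, c429, c723, f5ed}.
That is 6 commits.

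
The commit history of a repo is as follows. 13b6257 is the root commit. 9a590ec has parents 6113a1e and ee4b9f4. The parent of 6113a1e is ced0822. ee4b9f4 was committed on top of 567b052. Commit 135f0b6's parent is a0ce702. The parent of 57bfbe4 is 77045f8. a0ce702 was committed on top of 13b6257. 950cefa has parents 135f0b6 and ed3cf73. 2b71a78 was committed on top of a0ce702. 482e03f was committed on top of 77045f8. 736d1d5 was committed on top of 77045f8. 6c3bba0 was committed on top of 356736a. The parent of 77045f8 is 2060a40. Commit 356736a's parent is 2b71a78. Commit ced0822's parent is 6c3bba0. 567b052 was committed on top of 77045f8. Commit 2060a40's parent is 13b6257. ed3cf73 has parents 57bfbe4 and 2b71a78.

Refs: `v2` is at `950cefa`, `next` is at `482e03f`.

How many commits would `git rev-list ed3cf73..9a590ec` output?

7

Reachable from 9a590ec: {13b6257, 2060a40, 2b71a78, 356736a, 567b052, 6113a1e, 6c3bba0, 77045f8, 9a590ec, a0ce702, ced0822, ee4b9f4}.
Reachable from ed3cf73: {13b6257, 2060a40, 2b71a78, 57bfbe4, 77045f8, a0ce702, ed3cf73}.
In 9a590ec's history but not ed3cf73's: {356736a, 567b052, 6113a1e, 6c3bba0, 9a590ec, ced0822, ee4b9f4} — 7 commits.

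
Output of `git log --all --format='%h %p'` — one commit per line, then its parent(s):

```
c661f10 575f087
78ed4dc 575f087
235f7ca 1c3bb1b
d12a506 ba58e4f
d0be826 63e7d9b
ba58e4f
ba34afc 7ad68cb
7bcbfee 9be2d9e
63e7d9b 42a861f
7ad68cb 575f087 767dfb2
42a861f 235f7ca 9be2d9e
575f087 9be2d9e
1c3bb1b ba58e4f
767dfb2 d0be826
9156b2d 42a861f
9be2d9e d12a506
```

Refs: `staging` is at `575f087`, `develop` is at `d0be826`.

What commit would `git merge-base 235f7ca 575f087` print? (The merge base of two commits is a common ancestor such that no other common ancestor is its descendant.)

Ancestors of 235f7ca: {1c3bb1b, 235f7ca, ba58e4f}.
Ancestors of 575f087: {575f087, 9be2d9e, ba58e4f, d12a506}.
Common ancestors: {ba58e4f}.
The only common ancestor is ba58e4f, so it is the merge base.

ba58e4f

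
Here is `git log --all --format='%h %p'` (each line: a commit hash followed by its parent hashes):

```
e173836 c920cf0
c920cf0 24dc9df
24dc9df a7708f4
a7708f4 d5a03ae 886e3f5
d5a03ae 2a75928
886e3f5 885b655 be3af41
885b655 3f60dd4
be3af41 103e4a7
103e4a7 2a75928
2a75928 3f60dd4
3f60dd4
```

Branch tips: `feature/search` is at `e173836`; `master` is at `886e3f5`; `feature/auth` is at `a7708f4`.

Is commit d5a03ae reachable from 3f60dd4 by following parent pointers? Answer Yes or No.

Ancestors of 3f60dd4: {3f60dd4}.
d5a03ae is not in that set, so it is not an ancestor of 3f60dd4.

No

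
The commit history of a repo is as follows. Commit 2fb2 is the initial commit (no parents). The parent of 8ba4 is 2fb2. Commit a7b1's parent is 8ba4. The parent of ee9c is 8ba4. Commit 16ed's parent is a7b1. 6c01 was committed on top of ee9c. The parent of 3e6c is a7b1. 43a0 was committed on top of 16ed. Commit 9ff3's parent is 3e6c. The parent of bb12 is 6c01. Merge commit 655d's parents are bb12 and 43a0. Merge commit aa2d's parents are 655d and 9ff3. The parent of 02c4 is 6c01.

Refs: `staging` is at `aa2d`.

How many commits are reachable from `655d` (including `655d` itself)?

9

Walking parent pointers from 655d: reachable set = {16ed, 2fb2, 43a0, 655d, 6c01, 8ba4, a7b1, bb12, ee9c}.
That is 9 commits.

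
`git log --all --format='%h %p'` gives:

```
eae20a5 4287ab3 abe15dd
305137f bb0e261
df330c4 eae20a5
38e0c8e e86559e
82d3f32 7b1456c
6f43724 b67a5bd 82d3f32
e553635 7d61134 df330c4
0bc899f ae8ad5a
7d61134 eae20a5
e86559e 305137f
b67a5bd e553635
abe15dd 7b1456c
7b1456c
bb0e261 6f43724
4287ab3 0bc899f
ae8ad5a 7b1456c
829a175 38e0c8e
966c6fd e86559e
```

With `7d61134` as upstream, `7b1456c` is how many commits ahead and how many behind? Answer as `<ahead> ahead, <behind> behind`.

Reachable from 7b1456c: {7b1456c}.
Reachable from 7d61134: {0bc899f, 4287ab3, 7b1456c, 7d61134, abe15dd, ae8ad5a, eae20a5}.
Only in 7b1456c's history (ahead): {} — 0.
Only in 7d61134's history (behind): {0bc899f, 4287ab3, 7d61134, abe15dd, ae8ad5a, eae20a5} — 6.

0 ahead, 6 behind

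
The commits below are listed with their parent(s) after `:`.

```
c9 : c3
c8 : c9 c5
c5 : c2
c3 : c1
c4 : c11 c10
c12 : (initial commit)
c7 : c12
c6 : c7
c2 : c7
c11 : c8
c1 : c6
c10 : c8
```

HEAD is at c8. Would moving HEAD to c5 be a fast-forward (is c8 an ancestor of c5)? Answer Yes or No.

A fast-forward from c8 to c5 is possible iff c8 is an ancestor of c5.
Ancestors of c5: {c12, c2, c5, c7}.
c8 is not among them, so fast-forward is not possible.

No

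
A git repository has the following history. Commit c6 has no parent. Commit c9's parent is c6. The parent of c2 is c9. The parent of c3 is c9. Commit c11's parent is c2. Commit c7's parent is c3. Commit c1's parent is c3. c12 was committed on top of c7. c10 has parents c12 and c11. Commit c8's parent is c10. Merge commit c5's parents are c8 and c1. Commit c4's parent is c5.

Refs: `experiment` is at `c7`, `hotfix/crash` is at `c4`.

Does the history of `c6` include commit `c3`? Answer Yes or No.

No

Ancestors of c6: {c6}.
c3 is not in that set, so it is not an ancestor of c6.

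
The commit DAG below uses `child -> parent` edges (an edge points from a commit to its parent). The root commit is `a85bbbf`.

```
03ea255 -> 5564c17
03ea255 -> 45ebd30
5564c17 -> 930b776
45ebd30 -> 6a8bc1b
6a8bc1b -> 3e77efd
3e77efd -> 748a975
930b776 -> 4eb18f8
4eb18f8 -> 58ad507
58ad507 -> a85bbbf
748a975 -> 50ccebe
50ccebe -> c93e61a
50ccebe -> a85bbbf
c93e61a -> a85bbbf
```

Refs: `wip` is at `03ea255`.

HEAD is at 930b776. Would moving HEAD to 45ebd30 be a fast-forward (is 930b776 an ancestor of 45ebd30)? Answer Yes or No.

No

A fast-forward from 930b776 to 45ebd30 is possible iff 930b776 is an ancestor of 45ebd30.
Ancestors of 45ebd30: {3e77efd, 45ebd30, 50ccebe, 6a8bc1b, 748a975, a85bbbf, c93e61a}.
930b776 is not among them, so fast-forward is not possible.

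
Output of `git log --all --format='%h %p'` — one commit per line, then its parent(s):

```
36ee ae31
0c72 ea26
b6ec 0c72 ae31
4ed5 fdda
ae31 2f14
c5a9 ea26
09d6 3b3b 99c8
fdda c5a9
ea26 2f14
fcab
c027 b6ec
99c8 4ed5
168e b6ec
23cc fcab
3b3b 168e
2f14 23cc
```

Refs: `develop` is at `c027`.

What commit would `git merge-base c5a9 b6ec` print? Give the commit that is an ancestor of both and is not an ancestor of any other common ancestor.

ea26

Ancestors of c5a9: {23cc, 2f14, c5a9, ea26, fcab}.
Ancestors of b6ec: {0c72, 23cc, 2f14, ae31, b6ec, ea26, fcab}.
Common ancestors: {23cc, 2f14, ea26, fcab}.
Among these, ea26 is not an ancestor of any other common ancestor — it is the merge base.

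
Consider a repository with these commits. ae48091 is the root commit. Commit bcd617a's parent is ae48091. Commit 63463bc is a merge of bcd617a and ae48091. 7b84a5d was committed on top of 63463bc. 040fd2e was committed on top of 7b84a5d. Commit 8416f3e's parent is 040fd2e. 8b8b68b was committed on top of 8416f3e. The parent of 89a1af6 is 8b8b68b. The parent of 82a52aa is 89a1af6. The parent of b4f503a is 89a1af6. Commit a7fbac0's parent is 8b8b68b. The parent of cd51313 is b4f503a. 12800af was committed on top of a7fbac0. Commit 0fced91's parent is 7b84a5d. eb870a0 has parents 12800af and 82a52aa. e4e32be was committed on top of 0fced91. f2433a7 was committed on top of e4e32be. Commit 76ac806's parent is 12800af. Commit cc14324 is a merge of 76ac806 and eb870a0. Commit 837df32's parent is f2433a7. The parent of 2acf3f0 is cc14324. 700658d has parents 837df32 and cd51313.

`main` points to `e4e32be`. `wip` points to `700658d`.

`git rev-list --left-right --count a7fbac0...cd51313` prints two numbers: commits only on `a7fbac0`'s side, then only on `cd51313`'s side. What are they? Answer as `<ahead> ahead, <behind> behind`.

1 ahead, 3 behind

Reachable from a7fbac0: {040fd2e, 63463bc, 7b84a5d, 8416f3e, 8b8b68b, a7fbac0, ae48091, bcd617a}.
Reachable from cd51313: {040fd2e, 63463bc, 7b84a5d, 8416f3e, 89a1af6, 8b8b68b, ae48091, b4f503a, bcd617a, cd51313}.
Only in a7fbac0's history (ahead): {a7fbac0} — 1.
Only in cd51313's history (behind): {89a1af6, b4f503a, cd51313} — 3.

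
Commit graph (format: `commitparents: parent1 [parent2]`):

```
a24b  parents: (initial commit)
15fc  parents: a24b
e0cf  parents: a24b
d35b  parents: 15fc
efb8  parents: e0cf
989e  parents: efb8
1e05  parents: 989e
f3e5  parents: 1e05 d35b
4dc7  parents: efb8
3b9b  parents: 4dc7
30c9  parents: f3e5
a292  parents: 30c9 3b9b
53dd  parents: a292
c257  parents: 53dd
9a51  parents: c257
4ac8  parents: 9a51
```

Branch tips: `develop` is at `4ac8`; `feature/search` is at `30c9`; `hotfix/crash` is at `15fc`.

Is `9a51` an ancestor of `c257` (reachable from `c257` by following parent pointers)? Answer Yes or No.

Ancestors of c257: {15fc, 1e05, 30c9, 3b9b, 4dc7, 53dd, 989e, a24b, a292, c257, d35b, e0cf, efb8, f3e5}.
9a51 is not in that set, so it is not an ancestor of c257.

No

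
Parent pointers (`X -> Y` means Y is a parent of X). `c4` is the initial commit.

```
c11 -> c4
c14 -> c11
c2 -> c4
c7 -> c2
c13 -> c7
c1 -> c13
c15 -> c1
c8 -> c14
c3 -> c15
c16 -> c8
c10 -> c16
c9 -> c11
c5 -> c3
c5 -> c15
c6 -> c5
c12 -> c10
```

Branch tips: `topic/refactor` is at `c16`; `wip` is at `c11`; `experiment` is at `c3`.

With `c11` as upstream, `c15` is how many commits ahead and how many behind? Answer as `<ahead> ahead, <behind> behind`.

5 ahead, 1 behind

Reachable from c15: {c1, c13, c15, c2, c4, c7}.
Reachable from c11: {c11, c4}.
Only in c15's history (ahead): {c1, c13, c15, c2, c7} — 5.
Only in c11's history (behind): {c11} — 1.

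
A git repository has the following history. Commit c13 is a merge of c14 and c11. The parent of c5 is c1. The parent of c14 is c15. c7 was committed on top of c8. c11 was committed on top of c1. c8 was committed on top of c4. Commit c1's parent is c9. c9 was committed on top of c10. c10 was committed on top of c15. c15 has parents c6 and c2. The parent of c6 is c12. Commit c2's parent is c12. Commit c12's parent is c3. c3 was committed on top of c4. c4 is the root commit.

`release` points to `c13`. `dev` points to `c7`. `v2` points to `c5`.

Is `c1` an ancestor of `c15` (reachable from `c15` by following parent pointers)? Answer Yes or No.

Ancestors of c15: {c12, c15, c2, c3, c4, c6}.
c1 is not in that set, so it is not an ancestor of c15.

No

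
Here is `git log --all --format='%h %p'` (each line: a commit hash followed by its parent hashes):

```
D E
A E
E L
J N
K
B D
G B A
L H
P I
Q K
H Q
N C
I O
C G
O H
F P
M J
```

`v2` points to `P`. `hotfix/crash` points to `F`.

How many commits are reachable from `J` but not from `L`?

8

Reachable from J: {A, B, C, D, E, G, H, J, K, L, N, Q}.
Reachable from L: {H, K, L, Q}.
In J's history but not L's: {A, B, C, D, E, G, J, N} — 8 commits.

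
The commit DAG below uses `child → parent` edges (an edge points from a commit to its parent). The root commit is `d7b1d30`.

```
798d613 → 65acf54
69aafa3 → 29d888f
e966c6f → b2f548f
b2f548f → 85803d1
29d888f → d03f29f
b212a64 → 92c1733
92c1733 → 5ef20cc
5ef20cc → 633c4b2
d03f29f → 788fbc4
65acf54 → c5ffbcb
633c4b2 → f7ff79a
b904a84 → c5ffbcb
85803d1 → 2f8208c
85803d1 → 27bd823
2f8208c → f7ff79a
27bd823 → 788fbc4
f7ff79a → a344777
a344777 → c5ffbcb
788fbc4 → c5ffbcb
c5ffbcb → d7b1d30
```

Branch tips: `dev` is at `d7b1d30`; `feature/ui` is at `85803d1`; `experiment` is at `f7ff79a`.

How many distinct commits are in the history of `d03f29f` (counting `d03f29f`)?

Walking parent pointers from d03f29f: reachable set = {788fbc4, c5ffbcb, d03f29f, d7b1d30}.
That is 4 commits.

4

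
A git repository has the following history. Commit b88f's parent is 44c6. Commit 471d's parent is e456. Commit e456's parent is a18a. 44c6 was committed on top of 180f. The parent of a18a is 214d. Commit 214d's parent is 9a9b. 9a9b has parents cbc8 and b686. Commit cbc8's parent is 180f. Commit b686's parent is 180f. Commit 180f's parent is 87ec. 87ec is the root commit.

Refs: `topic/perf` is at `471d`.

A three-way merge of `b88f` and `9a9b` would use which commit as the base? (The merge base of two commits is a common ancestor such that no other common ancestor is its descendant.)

Ancestors of b88f: {180f, 44c6, 87ec, b88f}.
Ancestors of 9a9b: {180f, 87ec, 9a9b, b686, cbc8}.
Common ancestors: {180f, 87ec}.
Among these, 180f is not an ancestor of any other common ancestor — it is the merge base.

180f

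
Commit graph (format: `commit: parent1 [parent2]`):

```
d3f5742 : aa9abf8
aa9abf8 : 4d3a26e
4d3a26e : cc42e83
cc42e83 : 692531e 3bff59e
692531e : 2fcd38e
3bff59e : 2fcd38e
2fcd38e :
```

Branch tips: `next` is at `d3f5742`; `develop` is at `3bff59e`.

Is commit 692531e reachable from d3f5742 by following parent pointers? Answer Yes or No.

Yes

Ancestors of d3f5742 (commits reachable by following parents): {2fcd38e, 3bff59e, 4d3a26e, 692531e, aa9abf8, cc42e83, d3f5742}.
692531e is in that set, so it is an ancestor of d3f5742.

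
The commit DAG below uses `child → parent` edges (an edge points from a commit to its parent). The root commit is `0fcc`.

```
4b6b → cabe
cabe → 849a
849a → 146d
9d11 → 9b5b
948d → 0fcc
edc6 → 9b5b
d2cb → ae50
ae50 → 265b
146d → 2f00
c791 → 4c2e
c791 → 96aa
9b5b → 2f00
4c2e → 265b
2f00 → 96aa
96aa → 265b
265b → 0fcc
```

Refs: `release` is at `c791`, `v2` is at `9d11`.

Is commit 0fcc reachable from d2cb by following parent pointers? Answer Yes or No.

Ancestors of d2cb (commits reachable by following parents): {0fcc, 265b, ae50, d2cb}.
0fcc is in that set, so it is an ancestor of d2cb.

Yes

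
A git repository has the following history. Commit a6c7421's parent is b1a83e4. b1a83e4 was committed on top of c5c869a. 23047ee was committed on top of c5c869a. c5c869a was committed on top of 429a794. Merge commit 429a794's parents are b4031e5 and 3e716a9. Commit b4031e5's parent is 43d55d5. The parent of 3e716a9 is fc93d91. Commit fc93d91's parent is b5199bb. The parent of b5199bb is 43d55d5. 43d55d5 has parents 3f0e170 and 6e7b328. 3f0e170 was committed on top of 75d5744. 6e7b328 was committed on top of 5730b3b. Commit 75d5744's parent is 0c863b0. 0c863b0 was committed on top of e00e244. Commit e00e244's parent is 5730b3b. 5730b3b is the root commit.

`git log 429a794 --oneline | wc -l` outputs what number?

12

Walking parent pointers from 429a794: reachable set = {0c863b0, 3e716a9, 3f0e170, 429a794, 43d55d5, 5730b3b, 6e7b328, 75d5744, b4031e5, b5199bb, e00e244, fc93d91}.
That is 12 commits.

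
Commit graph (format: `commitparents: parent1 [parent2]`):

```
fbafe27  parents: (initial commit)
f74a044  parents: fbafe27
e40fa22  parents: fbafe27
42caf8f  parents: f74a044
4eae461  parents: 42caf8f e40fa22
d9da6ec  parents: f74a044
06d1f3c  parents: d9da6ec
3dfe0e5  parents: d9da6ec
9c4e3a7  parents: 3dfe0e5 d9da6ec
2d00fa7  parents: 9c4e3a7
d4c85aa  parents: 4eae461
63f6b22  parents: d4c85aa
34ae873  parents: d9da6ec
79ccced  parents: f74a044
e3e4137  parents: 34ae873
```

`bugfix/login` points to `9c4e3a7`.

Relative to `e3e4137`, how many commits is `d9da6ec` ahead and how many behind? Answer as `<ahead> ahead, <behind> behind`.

0 ahead, 2 behind

Reachable from d9da6ec: {d9da6ec, f74a044, fbafe27}.
Reachable from e3e4137: {34ae873, d9da6ec, e3e4137, f74a044, fbafe27}.
Only in d9da6ec's history (ahead): {} — 0.
Only in e3e4137's history (behind): {34ae873, e3e4137} — 2.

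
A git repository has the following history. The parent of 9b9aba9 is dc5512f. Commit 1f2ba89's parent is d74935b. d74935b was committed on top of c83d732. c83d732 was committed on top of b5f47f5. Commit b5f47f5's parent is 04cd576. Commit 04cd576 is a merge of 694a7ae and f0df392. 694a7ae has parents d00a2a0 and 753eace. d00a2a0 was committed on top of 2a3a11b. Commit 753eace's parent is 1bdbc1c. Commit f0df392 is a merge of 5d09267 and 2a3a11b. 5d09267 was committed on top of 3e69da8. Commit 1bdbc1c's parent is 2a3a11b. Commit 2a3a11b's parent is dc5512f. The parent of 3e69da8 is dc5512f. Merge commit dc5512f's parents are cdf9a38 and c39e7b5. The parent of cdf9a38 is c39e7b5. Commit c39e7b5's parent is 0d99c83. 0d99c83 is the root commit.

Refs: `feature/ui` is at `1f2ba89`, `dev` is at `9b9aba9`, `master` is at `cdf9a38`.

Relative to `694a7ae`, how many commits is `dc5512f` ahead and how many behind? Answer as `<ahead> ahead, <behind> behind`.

Reachable from dc5512f: {0d99c83, c39e7b5, cdf9a38, dc5512f}.
Reachable from 694a7ae: {0d99c83, 1bdbc1c, 2a3a11b, 694a7ae, 753eace, c39e7b5, cdf9a38, d00a2a0, dc5512f}.
Only in dc5512f's history (ahead): {} — 0.
Only in 694a7ae's history (behind): {1bdbc1c, 2a3a11b, 694a7ae, 753eace, d00a2a0} — 5.

0 ahead, 5 behind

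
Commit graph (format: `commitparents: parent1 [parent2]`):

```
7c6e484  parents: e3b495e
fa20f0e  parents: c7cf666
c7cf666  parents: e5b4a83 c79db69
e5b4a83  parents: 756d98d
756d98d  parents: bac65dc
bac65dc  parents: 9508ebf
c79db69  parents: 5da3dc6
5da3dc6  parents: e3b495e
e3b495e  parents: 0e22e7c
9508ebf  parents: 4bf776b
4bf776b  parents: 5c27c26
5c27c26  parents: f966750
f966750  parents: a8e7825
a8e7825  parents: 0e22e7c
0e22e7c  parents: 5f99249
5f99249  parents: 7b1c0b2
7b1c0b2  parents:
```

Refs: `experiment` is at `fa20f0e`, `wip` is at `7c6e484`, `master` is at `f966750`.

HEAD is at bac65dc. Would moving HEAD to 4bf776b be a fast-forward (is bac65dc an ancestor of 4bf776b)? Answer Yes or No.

No

A fast-forward from bac65dc to 4bf776b is possible iff bac65dc is an ancestor of 4bf776b.
Ancestors of 4bf776b: {0e22e7c, 4bf776b, 5c27c26, 5f99249, 7b1c0b2, a8e7825, f966750}.
bac65dc is not among them, so fast-forward is not possible.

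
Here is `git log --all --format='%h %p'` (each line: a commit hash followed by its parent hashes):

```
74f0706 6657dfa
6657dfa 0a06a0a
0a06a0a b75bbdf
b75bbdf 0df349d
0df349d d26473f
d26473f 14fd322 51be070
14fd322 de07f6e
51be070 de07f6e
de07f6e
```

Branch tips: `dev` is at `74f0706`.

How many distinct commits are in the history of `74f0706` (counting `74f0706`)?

Walking parent pointers from 74f0706: reachable set = {0a06a0a, 0df349d, 14fd322, 51be070, 6657dfa, 74f0706, b75bbdf, d26473f, de07f6e}.
That is 9 commits.

9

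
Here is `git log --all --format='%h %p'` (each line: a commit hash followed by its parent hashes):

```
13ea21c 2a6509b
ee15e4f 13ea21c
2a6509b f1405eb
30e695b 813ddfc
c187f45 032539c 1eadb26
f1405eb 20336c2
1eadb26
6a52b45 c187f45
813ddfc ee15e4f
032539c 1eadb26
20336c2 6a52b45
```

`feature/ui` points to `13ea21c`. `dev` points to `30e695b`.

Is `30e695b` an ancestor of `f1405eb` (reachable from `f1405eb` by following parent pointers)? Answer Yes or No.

Ancestors of f1405eb: {032539c, 1eadb26, 20336c2, 6a52b45, c187f45, f1405eb}.
30e695b is not in that set, so it is not an ancestor of f1405eb.

No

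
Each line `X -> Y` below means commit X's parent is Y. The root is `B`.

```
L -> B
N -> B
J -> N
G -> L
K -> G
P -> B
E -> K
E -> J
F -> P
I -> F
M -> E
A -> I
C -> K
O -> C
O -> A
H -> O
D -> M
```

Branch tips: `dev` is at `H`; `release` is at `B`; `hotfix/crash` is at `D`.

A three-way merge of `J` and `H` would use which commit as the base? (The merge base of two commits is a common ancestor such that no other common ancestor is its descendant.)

Ancestors of J: {B, J, N}.
Ancestors of H: {A, B, C, F, G, H, I, K, L, O, P}.
Common ancestors: {B}.
The only common ancestor is B, so it is the merge base.

B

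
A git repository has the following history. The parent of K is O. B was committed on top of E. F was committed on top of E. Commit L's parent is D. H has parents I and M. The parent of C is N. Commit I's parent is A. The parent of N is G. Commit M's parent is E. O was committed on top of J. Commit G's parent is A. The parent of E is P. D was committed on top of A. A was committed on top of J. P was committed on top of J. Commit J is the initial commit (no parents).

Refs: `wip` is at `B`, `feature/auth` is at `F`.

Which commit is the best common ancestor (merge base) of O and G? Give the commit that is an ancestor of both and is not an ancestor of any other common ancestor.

J

Ancestors of O: {J, O}.
Ancestors of G: {A, G, J}.
Common ancestors: {J}.
The only common ancestor is J, so it is the merge base.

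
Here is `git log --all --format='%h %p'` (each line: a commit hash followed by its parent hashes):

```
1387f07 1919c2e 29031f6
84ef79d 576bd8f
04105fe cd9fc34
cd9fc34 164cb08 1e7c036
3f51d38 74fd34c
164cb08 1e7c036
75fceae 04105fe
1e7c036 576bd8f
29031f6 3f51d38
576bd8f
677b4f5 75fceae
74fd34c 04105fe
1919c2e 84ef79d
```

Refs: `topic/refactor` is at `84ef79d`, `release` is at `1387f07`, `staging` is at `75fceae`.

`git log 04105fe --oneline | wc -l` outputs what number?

Walking parent pointers from 04105fe: reachable set = {04105fe, 164cb08, 1e7c036, 576bd8f, cd9fc34}.
That is 5 commits.

5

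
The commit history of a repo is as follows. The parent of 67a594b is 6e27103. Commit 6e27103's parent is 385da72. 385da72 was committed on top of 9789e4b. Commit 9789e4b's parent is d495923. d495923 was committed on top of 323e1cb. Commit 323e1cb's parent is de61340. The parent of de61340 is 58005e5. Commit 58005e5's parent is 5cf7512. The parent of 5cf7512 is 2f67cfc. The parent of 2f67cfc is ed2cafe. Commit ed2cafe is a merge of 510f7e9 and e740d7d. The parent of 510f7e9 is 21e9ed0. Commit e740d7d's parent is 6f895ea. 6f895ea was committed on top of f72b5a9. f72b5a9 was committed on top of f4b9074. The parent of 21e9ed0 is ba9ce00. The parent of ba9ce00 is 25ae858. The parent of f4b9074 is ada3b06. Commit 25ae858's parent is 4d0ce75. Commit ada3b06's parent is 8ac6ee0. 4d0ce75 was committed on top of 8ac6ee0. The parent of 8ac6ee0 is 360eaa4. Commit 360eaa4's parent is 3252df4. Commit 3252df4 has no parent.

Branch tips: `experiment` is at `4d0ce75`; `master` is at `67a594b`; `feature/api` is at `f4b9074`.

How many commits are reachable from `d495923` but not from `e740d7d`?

Reachable from d495923: {21e9ed0, 25ae858, 2f67cfc, 323e1cb, 3252df4, 360eaa4, 4d0ce75, 510f7e9, 58005e5, 5cf7512, 6f895ea, 8ac6ee0, ada3b06, ba9ce00, d495923, de61340, e740d7d, ed2cafe, f4b9074, f72b5a9}.
Reachable from e740d7d: {3252df4, 360eaa4, 6f895ea, 8ac6ee0, ada3b06, e740d7d, f4b9074, f72b5a9}.
In d495923's history but not e740d7d's: {21e9ed0, 25ae858, 2f67cfc, 323e1cb, 4d0ce75, 510f7e9, 58005e5, 5cf7512, ba9ce00, d495923, de61340, ed2cafe} — 12 commits.

12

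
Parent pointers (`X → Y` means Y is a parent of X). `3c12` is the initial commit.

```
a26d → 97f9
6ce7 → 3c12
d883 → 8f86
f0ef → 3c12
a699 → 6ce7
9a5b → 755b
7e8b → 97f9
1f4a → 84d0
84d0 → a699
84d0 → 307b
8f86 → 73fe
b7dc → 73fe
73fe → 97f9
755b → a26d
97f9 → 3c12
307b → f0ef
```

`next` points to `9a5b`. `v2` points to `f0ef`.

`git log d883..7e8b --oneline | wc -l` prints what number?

1

Reachable from 7e8b: {3c12, 7e8b, 97f9}.
Reachable from d883: {3c12, 73fe, 8f86, 97f9, d883}.
In 7e8b's history but not d883's: {7e8b} — 1 commit.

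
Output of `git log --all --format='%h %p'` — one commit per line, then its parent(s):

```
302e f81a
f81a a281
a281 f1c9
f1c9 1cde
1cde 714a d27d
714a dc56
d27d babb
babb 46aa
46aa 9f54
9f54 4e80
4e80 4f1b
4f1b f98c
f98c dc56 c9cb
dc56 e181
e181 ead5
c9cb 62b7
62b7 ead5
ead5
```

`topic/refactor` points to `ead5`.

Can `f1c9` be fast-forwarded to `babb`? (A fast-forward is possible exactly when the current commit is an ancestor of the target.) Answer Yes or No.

A fast-forward from f1c9 to babb is possible iff f1c9 is an ancestor of babb.
Ancestors of babb: {46aa, 4e80, 4f1b, 62b7, 9f54, babb, c9cb, dc56, e181, ead5, f98c}.
f1c9 is not among them, so fast-forward is not possible.

No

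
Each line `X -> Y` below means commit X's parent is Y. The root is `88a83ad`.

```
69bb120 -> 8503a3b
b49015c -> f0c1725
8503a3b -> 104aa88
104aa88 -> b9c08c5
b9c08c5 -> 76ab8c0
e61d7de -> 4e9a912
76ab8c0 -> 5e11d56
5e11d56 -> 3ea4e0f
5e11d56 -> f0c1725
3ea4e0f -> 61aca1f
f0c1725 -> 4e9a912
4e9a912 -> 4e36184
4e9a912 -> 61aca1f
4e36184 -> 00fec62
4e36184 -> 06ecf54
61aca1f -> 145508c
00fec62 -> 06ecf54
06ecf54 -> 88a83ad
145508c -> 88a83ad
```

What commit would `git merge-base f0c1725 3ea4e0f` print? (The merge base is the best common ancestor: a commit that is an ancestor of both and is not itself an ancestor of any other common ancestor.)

61aca1f

Ancestors of f0c1725: {00fec62, 06ecf54, 145508c, 4e36184, 4e9a912, 61aca1f, 88a83ad, f0c1725}.
Ancestors of 3ea4e0f: {145508c, 3ea4e0f, 61aca1f, 88a83ad}.
Common ancestors: {145508c, 61aca1f, 88a83ad}.
Among these, 61aca1f is not an ancestor of any other common ancestor — it is the merge base.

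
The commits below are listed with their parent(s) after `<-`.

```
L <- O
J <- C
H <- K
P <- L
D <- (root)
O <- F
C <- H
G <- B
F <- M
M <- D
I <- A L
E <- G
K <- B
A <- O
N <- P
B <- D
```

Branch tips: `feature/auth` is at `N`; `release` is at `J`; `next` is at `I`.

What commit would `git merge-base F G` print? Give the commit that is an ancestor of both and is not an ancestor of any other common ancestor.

D

Ancestors of F: {D, F, M}.
Ancestors of G: {B, D, G}.
Common ancestors: {D}.
The only common ancestor is D, so it is the merge base.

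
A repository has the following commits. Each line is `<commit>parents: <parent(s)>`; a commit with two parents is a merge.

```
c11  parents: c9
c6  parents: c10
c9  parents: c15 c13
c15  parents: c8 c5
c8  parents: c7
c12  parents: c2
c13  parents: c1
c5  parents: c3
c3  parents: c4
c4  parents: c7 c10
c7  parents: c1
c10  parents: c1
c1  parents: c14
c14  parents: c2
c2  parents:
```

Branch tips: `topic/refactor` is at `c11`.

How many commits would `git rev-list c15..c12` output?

Reachable from c12: {c12, c2}.
Reachable from c15: {c1, c10, c14, c15, c2, c3, c4, c5, c7, c8}.
In c12's history but not c15's: {c12} — 1 commit.

1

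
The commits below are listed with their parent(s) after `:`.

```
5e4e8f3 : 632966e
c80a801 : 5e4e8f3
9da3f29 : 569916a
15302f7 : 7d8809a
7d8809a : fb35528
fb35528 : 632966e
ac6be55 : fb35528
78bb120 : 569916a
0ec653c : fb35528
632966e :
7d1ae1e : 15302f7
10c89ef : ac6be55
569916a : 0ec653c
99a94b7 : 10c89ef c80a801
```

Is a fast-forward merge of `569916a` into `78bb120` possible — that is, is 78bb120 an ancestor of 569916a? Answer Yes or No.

A fast-forward from 78bb120 to 569916a is possible iff 78bb120 is an ancestor of 569916a.
Ancestors of 569916a: {0ec653c, 569916a, 632966e, fb35528}.
78bb120 is not among them, so fast-forward is not possible.

No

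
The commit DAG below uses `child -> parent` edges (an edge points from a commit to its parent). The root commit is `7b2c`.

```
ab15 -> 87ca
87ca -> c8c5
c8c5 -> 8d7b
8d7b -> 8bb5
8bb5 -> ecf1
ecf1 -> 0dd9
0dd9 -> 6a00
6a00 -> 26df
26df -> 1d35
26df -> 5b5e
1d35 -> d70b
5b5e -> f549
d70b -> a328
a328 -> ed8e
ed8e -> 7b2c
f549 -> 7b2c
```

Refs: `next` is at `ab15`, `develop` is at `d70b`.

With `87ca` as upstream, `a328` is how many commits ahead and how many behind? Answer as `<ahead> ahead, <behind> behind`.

0 ahead, 12 behind

Reachable from a328: {7b2c, a328, ed8e}.
Reachable from 87ca: {0dd9, 1d35, 26df, 5b5e, 6a00, 7b2c, 87ca, 8bb5, 8d7b, a328, c8c5, d70b, ecf1, ed8e, f549}.
Only in a328's history (ahead): {} — 0.
Only in 87ca's history (behind): {0dd9, 1d35, 26df, 5b5e, 6a00, 87ca, 8bb5, 8d7b, c8c5, d70b, ecf1, f549} — 12.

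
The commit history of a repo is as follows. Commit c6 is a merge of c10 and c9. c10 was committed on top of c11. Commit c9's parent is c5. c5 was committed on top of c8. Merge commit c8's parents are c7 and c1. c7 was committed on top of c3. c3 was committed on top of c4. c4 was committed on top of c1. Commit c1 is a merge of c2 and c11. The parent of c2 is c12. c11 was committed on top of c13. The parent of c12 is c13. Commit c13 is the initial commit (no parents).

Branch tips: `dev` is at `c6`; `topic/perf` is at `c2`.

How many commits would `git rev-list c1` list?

5

Walking parent pointers from c1: reachable set = {c1, c11, c12, c13, c2}.
That is 5 commits.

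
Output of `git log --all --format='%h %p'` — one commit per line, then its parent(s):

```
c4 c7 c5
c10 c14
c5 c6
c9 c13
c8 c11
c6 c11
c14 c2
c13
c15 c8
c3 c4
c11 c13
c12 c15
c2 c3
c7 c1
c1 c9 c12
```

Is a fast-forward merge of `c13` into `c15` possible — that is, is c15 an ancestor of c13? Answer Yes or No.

A fast-forward from c15 to c13 is possible iff c15 is an ancestor of c13.
Ancestors of c13: {c13}.
c15 is not among them, so fast-forward is not possible.

No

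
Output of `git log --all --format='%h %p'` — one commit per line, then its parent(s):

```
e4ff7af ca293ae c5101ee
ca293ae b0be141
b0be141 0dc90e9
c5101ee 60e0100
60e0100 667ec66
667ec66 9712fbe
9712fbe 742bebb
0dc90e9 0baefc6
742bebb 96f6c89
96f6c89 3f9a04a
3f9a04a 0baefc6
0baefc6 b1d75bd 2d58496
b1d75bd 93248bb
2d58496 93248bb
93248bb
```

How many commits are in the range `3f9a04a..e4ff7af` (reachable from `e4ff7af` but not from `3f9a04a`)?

Reachable from e4ff7af: {0baefc6, 0dc90e9, 2d58496, 3f9a04a, 60e0100, 667ec66, 742bebb, 93248bb, 96f6c89, 9712fbe, b0be141, b1d75bd, c5101ee, ca293ae, e4ff7af}.
Reachable from 3f9a04a: {0baefc6, 2d58496, 3f9a04a, 93248bb, b1d75bd}.
In e4ff7af's history but not 3f9a04a's: {0dc90e9, 60e0100, 667ec66, 742bebb, 96f6c89, 9712fbe, b0be141, c5101ee, ca293ae, e4ff7af} — 10 commits.

10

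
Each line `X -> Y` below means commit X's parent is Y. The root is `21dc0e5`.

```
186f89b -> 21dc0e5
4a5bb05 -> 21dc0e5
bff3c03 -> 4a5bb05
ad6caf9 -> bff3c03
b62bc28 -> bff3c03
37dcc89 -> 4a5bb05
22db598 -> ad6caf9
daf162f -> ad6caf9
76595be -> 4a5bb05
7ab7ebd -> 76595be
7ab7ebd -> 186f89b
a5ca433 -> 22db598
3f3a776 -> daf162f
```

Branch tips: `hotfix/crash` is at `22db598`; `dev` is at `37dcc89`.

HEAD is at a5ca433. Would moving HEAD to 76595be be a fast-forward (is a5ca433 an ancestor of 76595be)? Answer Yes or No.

No

A fast-forward from a5ca433 to 76595be is possible iff a5ca433 is an ancestor of 76595be.
Ancestors of 76595be: {21dc0e5, 4a5bb05, 76595be}.
a5ca433 is not among them, so fast-forward is not possible.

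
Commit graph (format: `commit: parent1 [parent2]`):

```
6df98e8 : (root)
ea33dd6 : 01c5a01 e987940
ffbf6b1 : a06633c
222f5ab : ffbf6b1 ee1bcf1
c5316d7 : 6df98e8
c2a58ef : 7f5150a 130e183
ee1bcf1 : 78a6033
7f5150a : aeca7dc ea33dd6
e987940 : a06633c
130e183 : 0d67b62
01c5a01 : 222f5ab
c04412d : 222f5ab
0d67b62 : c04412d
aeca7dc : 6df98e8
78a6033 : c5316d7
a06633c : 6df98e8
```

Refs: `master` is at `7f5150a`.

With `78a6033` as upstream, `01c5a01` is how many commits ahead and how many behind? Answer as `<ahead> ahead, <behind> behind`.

5 ahead, 0 behind

Reachable from 01c5a01: {01c5a01, 222f5ab, 6df98e8, 78a6033, a06633c, c5316d7, ee1bcf1, ffbf6b1}.
Reachable from 78a6033: {6df98e8, 78a6033, c5316d7}.
Only in 01c5a01's history (ahead): {01c5a01, 222f5ab, a06633c, ee1bcf1, ffbf6b1} — 5.
Only in 78a6033's history (behind): {} — 0.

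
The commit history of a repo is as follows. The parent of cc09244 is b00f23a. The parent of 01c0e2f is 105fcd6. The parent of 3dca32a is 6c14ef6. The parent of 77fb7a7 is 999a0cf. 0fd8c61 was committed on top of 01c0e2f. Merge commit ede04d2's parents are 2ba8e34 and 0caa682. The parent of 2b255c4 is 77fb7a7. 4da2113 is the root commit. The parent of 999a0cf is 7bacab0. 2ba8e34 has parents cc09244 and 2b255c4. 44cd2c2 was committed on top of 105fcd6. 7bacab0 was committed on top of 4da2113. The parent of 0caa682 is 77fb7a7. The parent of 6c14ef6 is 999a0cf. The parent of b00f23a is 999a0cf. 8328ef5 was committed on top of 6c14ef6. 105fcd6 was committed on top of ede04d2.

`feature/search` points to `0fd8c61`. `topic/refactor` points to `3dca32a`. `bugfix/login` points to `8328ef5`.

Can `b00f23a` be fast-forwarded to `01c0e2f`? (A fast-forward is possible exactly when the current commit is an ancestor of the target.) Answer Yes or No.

Yes

A fast-forward from b00f23a to 01c0e2f is possible iff b00f23a is an ancestor of 01c0e2f.
Ancestors of 01c0e2f: {01c0e2f, 0caa682, 105fcd6, 2b255c4, 2ba8e34, 4da2113, 77fb7a7, 7bacab0, 999a0cf, b00f23a, cc09244, ede04d2}.
b00f23a is among them, so fast-forward is possible.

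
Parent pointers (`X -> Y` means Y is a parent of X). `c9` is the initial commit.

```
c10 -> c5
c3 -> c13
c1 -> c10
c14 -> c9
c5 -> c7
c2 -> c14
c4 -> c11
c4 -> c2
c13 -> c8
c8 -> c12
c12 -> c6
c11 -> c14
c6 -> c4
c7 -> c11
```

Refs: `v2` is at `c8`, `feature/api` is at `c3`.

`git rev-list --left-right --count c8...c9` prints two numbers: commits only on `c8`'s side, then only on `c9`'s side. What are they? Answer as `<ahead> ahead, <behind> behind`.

Reachable from c8: {c11, c12, c14, c2, c4, c6, c8, c9}.
Reachable from c9: {c9}.
Only in c8's history (ahead): {c11, c12, c14, c2, c4, c6, c8} — 7.
Only in c9's history (behind): {} — 0.

7 ahead, 0 behind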